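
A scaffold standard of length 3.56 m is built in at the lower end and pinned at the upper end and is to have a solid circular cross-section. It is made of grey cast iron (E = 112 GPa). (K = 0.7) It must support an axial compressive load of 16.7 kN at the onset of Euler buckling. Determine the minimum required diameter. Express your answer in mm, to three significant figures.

d ≈ 37.2 mm

L_e = K·L = 0.7 × 3.56 = 2.492 m
Required I = P_cr·L_e²/(π²E) = 1.670×10^4 × 2.492² / (π² × 1.12×10^11) = 9.382×10^-8 m⁴
I_req = 9.382×10^4 mm⁴
Solid circle: I = πd⁴/64  ⇒  d = (64I/π)^(1/4) = (64×9.382×10^4/π)^(1/4) = 37.2 mm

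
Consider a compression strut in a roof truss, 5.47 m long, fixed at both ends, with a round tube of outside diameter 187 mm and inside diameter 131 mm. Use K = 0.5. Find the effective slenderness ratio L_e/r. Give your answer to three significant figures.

λ ≈ 47.9

d_o = 187 mm, d_i = 131 mm
I = π(d_o⁴ − d_i⁴)/64 = π(187⁴ − 131.0⁴)/64 = 4.557×10^7 mm⁴
A = 1.399×10^4 mm²;  r_min = √(I/A) = √(4.557×10^7/1.399×10^4) = 57.08 mm
L_e = K·L = 0.5 × 5.47 m = 2.735 m = 2735.0 mm
λ = L_e / r_min = 2735.0 / 57.08 = 47.9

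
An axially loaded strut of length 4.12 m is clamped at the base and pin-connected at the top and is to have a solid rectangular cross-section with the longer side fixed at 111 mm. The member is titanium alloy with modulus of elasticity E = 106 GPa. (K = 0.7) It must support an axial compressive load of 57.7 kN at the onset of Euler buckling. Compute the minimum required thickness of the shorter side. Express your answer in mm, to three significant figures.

b ≈ 36.7 mm

L_e = K·L = 0.7 × 4.12 = 2.884 m
Required I = P_cr·L_e²/(π²E) = 5.770×10^4 × 2.884² / (π² × 1.06×10^11) = 4.587×10^-7 m⁴
I_req = 4.587×10^5 mm⁴
Rectangle, weak axis: I_min = h·b³/12 with h = 111 mm fixed  ⇒  b = (12I/h)^(1/3) = 36.7 mm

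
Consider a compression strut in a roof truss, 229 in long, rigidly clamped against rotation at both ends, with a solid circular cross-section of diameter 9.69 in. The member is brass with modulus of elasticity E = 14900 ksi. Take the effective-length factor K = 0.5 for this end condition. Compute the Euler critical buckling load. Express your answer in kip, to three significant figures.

I = πd⁴/64 = π×9.69⁴/64 = 432.8 in⁴
Effective length L_e = K·L = 0.5 × 229 = 114.5 in
P_cr = π²EI / L_e² = π² × 14900×10³ × 432.8 / 114.5² = 4.854×10^6 lb

P_cr ≈ 4850 kip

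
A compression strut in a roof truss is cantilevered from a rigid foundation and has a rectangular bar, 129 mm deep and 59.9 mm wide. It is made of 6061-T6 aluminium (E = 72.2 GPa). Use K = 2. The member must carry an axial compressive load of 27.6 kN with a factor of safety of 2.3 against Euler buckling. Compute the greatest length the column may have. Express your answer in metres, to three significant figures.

L_max ≈ 2.55 m

Buckling occurs about the weak axis: I_min = h·b³/12 with b = 59.9 mm (the shorter side).
I_min = 129×59.9³/12 = 2.310×10^6 mm⁴
I = 2.310×10^-6 m⁴
Required critical load P_cr = n·P = 2.3 × 27.6 = 63.48 kN = 6.348×10^4 N
From P_cr = π²EI/(K·L)²:  L = (1/K)·√(π²EI/P_cr) = (1/2)·√(π²×7.22×10^10×2.310×10^-6/6.348×10^4)
L = 2.55 m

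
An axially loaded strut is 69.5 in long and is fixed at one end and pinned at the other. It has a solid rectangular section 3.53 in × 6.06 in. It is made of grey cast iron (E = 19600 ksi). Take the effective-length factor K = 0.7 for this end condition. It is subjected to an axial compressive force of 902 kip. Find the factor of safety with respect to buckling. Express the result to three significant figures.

Buckling occurs about the weak axis: I_min = h·b³/12 with b = 3.53 in (the shorter side).
I_min = 6.06×3.53³/12 = 22.21 in⁴
Effective length L_e = K·L = 0.7 × 69.5 = 48.65 in
P_cr = π²EI / L_e² = π² × 19600×10³ × 22.21 / 48.65² = 1.816×10^6 lb
Factor of safety n = P_cr / P = 1815.5 / 902 = 2.01

n ≈ 2.01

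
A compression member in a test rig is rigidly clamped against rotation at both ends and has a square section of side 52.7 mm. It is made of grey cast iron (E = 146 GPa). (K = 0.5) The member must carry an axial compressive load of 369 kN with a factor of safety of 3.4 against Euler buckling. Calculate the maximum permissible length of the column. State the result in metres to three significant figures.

I = a⁴/12 = 52.7⁴/12 = 6.428×10^5 mm⁴
I = 6.428×10^-7 m⁴
Required critical load P_cr = n·P = 3.4 × 369 = 1255 kN = 1.255×10^6 N
From P_cr = π²EI/(K·L)²:  L = (1/K)·√(π²EI/P_cr) = (1/0.5)·√(π²×1.46×10^11×6.428×10^-7/1.255×10^6)
L = 1.72 m

L_max ≈ 1.72 m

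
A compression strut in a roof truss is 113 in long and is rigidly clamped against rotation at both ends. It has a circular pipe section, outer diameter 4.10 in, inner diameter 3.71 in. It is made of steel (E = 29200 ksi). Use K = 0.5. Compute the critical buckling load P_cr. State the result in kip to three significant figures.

d_o = 4.10 in, d_i = 3.71 in
I = π(d_o⁴ − d_i⁴)/64 = π(4.10⁴ − 3.710⁴)/64 = 4.571 in⁴
Effective length L_e = K·L = 0.5 × 113 = 56.50 in
P_cr = π²EI / L_e² = π² × 29200×10³ × 4.571 / 56.50² = 4.127×10^5 lb

P_cr ≈ 413 kip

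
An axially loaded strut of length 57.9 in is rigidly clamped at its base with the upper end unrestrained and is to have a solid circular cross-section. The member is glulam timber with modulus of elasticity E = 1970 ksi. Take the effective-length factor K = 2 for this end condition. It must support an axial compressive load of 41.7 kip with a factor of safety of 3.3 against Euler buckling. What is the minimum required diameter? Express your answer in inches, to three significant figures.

Required P_cr = n·P = 3.3 × 41.7 = 137.6 kip
L_e = K·L = 2 × 57.9 = 115.8 in
Required I = P_cr·L_e²/(π²E) = 1.376×10^5 × 115.8² / (π² × 1.97×10^6) = 94.91 in⁴
Solid circle: I = πd⁴/64  ⇒  d = (64I/π)^(1/4) = (64×94.91/π)^(1/4) = 6.63 in

d ≈ 6.63 in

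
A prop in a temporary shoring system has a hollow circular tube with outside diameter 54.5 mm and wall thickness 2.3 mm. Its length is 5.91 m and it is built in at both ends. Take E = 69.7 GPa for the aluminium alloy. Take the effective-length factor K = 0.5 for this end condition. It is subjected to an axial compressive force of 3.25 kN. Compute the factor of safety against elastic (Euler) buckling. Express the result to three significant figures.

Inner diameter d_i = 54.5 − 2×2.3 = 49.90 mm
I = π(d_o⁴ − d_i⁴)/64 = π(54.5⁴ − 49.90⁴)/64 = 1.287×10^5 mm⁴
I = 1.287×10^5 mm⁴ = 1.287×10^-7 m⁴
Effective length L_e = K·L = 0.5 × 5.91 = 2.955 m
P_cr = π²EI / L_e² = π² × 69.7×10⁹ × 1.287×10^-7 / 2.955² = 1.014×10^4 N
Factor of safety n = P_cr / P = 10.140 / 3.25 = 3.12

n ≈ 3.12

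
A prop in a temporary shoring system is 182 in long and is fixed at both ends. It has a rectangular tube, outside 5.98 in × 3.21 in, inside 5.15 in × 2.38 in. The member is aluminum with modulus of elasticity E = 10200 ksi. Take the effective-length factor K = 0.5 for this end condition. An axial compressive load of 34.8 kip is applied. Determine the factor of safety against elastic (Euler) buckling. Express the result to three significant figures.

Weak-axis I_min = (h_o·b_o³ − h_i·b_i³)/12 with b_o = 3.21, b_i = 2.380 in (shorter outer/inner sides).
I_min = (5.98×3.21³ − 5.150×2.380³)/12 = 10.70 in⁴
Effective length L_e = K·L = 0.5 × 182 = 91.00 in
P_cr = π²EI / L_e² = π² × 10200×10³ × 10.70 / 91.00² = 1.300×10^5 lb
Factor of safety n = P_cr / P = 130.04 / 34.8 = 3.74

n ≈ 3.74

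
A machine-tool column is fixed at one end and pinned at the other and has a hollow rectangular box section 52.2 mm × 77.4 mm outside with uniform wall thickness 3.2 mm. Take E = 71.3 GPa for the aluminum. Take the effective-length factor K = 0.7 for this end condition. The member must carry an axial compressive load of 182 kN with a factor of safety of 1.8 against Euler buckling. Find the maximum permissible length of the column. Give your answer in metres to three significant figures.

L_max ≈ 1.24 m

Inner dimensions: h_i = 77.4 − 2×3.2 = 71.00 mm, b_i = 52.2 − 2×3.2 = 45.80 mm
Weak-axis I_min = (h_o·b_o³ − h_i·b_i³)/12 with b_o = 52.2, b_i = 45.80 mm (shorter outer/inner sides).
I_min = (77.4×52.2³ − 71.00×45.80³)/12 = 3.490×10^5 mm⁴
I = 3.490×10^-7 m⁴
Required critical load P_cr = n·P = 1.8 × 182 = 327.6 kN = 3.276×10^5 N
From P_cr = π²EI/(K·L)²:  L = (1/K)·√(π²EI/P_cr) = (1/0.7)·√(π²×7.13×10^10×3.490×10^-7/3.276×10^5)
L = 1.24 m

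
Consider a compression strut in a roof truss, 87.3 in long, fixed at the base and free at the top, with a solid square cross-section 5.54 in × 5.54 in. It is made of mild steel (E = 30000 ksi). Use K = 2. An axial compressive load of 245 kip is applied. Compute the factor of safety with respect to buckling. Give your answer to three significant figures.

n ≈ 3.11

I = a⁴/12 = 5.54⁴/12 = 78.50 in⁴
Effective length L_e = K·L = 2 × 87.3 = 174.6 in
P_cr = π²EI / L_e² = π² × 30000×10³ × 78.50 / 174.6² = 7.624×10^5 lb
Factor of safety n = P_cr / P = 762.41 / 245 = 3.11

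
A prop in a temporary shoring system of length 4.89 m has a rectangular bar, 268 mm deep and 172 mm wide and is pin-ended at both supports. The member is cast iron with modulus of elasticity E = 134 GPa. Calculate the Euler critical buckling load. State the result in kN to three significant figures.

P_cr ≈ 6290 kN

Buckling occurs about the weak axis: I_min = h·b³/12 with b = 172 mm (the shorter side).
I_min = 268×172³/12 = 1.136×10^8 mm⁴
I = 1.136×10^8 mm⁴ = 1.136×10^-4 m⁴
Effective length L_e = K·L = 1 × 4.89 = 4.890 m
P_cr = π²EI / L_e² = π² × 134×10⁹ × 1.136×10^-4 / 4.890² = 6.285×10^6 N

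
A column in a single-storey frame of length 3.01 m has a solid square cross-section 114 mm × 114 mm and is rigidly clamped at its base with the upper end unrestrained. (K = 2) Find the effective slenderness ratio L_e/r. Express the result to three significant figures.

I = a⁴/12 = 114⁴/12 = 1.407×10^7 mm⁴
A = 1.300×10^4 mm²;  r_min = √(I/A) = √(1.407×10^7/1.300×10^4) = 32.91 mm
L_e = K·L = 2 × 3.01 m = 6.020 m = 6020.0 mm
λ = L_e / r_min = 6020.0 / 32.91 = 183

λ ≈ 183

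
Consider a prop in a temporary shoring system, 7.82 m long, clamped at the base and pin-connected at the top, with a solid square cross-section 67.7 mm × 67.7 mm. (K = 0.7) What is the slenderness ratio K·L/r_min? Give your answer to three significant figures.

I = a⁴/12 = 67.7⁴/12 = 1.751×10^6 mm⁴
A = 4.583×10^3 mm²;  r_min = √(I/A) = √(1.751×10^6/4.583×10^3) = 19.54 mm
L_e = K·L = 0.7 × 7.82 m = 5.474 m = 5474.0 mm
λ = L_e / r_min = 5474.0 / 19.54 = 280

λ ≈ 280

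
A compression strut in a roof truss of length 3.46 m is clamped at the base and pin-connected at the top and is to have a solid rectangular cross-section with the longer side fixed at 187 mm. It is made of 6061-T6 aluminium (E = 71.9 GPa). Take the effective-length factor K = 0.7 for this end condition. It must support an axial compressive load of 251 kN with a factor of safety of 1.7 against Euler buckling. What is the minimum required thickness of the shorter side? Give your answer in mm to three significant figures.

b ≈ 60.9 mm

Required P_cr = n·P = 1.7 × 251 = 426.7 kN
L_e = K·L = 0.7 × 3.46 = 2.422 m
Required I = P_cr·L_e²/(π²E) = 4.267×10^5 × 2.422² / (π² × 7.19×10^10) = 3.527×10^-6 m⁴
I_req = 3.527×10^6 mm⁴
Rectangle, weak axis: I_min = h·b³/12 with h = 187 mm fixed  ⇒  b = (12I/h)^(1/3) = 60.9 mm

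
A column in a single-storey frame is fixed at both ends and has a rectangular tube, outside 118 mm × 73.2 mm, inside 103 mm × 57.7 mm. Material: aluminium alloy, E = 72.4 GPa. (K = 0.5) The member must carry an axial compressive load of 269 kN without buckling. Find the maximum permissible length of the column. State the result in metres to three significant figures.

Weak-axis I_min = (h_o·b_o³ − h_i·b_i³)/12 with b_o = 73.2, b_i = 57.70 mm (shorter outer/inner sides).
I_min = (118×73.2³ − 103.0×57.70³)/12 = 2.208×10^6 mm⁴
I = 2.208×10^-6 m⁴
At the buckling limit P_cr = P = 2.690×10^5 N
From P_cr = π²EI/(K·L)²:  L = (1/K)·√(π²EI/P_cr) = (1/0.5)·√(π²×7.24×10^10×2.208×10^-6/2.690×10^5)
L = 4.84 m

L_max ≈ 4.84 m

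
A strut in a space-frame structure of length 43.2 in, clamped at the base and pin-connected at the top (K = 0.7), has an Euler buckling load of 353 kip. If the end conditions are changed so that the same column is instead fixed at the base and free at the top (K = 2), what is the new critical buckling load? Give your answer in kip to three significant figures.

P_cr ≈ 43.2 kip

P_cr ∝ 1/K², so P_cr,new = P_cr,old × (K_old/K_new)² = 353 × (0.7/2)²
= 353 × 0.1225 = 43.2 kip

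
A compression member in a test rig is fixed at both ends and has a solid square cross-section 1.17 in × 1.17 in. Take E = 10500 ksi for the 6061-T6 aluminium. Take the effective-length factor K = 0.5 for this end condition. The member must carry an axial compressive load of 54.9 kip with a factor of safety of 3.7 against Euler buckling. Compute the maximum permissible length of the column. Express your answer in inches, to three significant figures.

L_max ≈ 17.9 in

I = a⁴/12 = 1.17⁴/12 = 0.1562 in⁴
Required critical load P_cr = n·P = 3.7 × 54.9 = 203.1 kip = 2.031×10^5 lb
From P_cr = π²EI/(K·L)²:  L = (1/K)·√(π²EI/P_cr) = (1/0.5)·√(π²×1.05×10^7×0.1562/2.031×10^5)
L = 17.9 in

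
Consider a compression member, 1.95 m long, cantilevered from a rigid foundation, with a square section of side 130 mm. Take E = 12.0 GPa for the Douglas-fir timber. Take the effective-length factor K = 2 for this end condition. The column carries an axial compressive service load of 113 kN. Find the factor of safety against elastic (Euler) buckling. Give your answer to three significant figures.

I = a⁴/12 = 130⁴/12 = 2.380×10^7 mm⁴
I = 2.380×10^7 mm⁴ = 2.380×10^-5 m⁴
Effective length L_e = K·L = 2 × 1.95 = 3.900 m
P_cr = π²EI / L_e² = π² × 12.0×10⁹ × 2.380×10^-5 / 3.900² = 1.853×10^5 N
Factor of safety n = P_cr / P = 185.33 / 113 = 1.64

n ≈ 1.64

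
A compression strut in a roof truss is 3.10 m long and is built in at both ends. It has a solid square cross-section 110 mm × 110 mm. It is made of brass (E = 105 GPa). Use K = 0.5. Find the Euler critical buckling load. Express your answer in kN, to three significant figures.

I = a⁴/12 = 110⁴/12 = 1.220×10^7 mm⁴
I = 1.220×10^7 mm⁴ = 1.220×10^-5 m⁴
Effective length L_e = K·L = 0.5 × 3.10 = 1.550 m
P_cr = π²EI / L_e² = π² × 105×10⁹ × 1.220×10^-5 / 1.550² = 5.263×10^6 N

P_cr ≈ 5260 kN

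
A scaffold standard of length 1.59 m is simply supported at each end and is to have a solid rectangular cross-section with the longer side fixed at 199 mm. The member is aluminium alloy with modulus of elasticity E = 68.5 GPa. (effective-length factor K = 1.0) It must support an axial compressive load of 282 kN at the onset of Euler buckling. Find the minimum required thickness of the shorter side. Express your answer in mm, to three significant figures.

b ≈ 39.9 mm

L_e = K·L = 1 × 1.59 = 1.590 m
Required I = P_cr·L_e²/(π²E) = 2.820×10^5 × 1.590² / (π² × 6.85×10^10) = 1.055×10^-6 m⁴
I_req = 1.055×10^6 mm⁴
Rectangle, weak axis: I_min = h·b³/12 with h = 199 mm fixed  ⇒  b = (12I/h)^(1/3) = 39.9 mm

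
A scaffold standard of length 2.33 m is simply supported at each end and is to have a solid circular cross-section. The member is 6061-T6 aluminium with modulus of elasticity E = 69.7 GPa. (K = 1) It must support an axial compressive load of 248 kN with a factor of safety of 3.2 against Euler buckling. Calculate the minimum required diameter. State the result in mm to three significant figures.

Required P_cr = n·P = 3.2 × 248 = 793.6 kN
L_e = K·L = 1 × 2.33 = 2.330 m
Required I = P_cr·L_e²/(π²E) = 7.936×10^5 × 2.330² / (π² × 6.97×10^10) = 6.263×10^-6 m⁴
I_req = 6.263×10^6 mm⁴
Solid circle: I = πd⁴/64  ⇒  d = (64I/π)^(1/4) = (64×6.263×10^6/π)^(1/4) = 106 mm

d ≈ 106 mm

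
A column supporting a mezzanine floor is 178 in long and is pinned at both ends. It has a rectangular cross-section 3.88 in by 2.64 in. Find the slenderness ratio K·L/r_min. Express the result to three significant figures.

λ ≈ 234

Buckling occurs about the weak axis: I_min = h·b³/12 with b = 2.64 in (the shorter side).
I_min = 3.88×2.64³/12 = 5.949 in⁴
A = 10.24 in²;  r_min = √(I/A) = √(5.949/10.24) = 0.7621 in
L_e = K·L = 1 × 178 = 178.0 in
λ = L_e / r_min = 178.00 / 0.7621 = 234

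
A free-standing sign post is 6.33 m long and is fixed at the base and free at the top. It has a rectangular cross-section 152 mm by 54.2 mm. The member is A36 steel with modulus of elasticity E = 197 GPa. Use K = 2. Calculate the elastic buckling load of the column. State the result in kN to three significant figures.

P_cr ≈ 24.5 kN

Buckling occurs about the weak axis: I_min = h·b³/12 with b = 54.2 mm (the shorter side).
I_min = 152×54.2³/12 = 2.017×10^6 mm⁴
I = 2.017×10^6 mm⁴ = 2.017×10^-6 m⁴
Effective length L_e = K·L = 2 × 6.33 = 12.66 m
P_cr = π²EI / L_e² = π² × 197×10⁹ × 2.017×10^-6 / 12.66² = 2.447×10^4 N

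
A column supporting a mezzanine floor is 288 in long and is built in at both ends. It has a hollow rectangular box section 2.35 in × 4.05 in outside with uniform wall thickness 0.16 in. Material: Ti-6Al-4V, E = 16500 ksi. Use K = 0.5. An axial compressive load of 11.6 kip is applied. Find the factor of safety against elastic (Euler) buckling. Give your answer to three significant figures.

n ≈ 1.20

Inner dimensions: h_i = 4.05 − 2×0.16 = 3.730 in, b_i = 2.35 − 2×0.16 = 2.030 in
Weak-axis I_min = (h_o·b_o³ − h_i·b_i³)/12 with b_o = 2.35, b_i = 2.030 in (shorter outer/inner sides).
I_min = (4.05×2.35³ − 3.730×2.030³)/12 = 1.780 in⁴
Effective length L_e = K·L = 0.5 × 288 = 144.0 in
P_cr = π²EI / L_e² = π² × 16500×10³ × 1.780 / 144.0² = 1.398×10^4 lb
Factor of safety n = P_cr / P = 13.977 / 11.6 = 1.20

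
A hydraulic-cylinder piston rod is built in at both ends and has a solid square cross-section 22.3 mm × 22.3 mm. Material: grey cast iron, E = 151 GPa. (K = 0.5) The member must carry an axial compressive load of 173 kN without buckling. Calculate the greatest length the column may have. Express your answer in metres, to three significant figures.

I = a⁴/12 = 22.3⁴/12 = 2.061×10^4 mm⁴
I = 2.061×10^-8 m⁴
At the buckling limit P_cr = P = 1.730×10^5 N
From P_cr = π²EI/(K·L)²:  L = (1/K)·√(π²EI/P_cr) = (1/0.5)·√(π²×1.51×10^11×2.061×10^-8/1.730×10^5)
L = 0.843 m

L_max ≈ 0.843 m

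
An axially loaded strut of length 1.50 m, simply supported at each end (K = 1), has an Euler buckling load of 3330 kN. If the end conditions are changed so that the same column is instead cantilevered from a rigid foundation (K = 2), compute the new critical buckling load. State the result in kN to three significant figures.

P_cr ≈ 832 kN

P_cr ∝ 1/K², so P_cr,new = P_cr,old × (K_old/K_new)² = 3330 × (1/2)²
= 3330 × 0.2500 = 832 kN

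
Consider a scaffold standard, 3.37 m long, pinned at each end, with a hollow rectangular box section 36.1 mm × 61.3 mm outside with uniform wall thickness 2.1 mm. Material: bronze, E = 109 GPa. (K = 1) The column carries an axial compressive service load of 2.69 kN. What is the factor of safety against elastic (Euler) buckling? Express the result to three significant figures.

Inner dimensions: h_i = 61.3 − 2×2.1 = 57.10 mm, b_i = 36.1 − 2×2.1 = 31.90 mm
Weak-axis I_min = (h_o·b_o³ − h_i·b_i³)/12 with b_o = 36.1, b_i = 31.90 mm (shorter outer/inner sides).
I_min = (61.3×36.1³ − 57.10×31.90³)/12 = 8.586×10^4 mm⁴
I = 8.586×10^4 mm⁴ = 8.586×10^-8 m⁴
Effective length L_e = K·L = 1 × 3.37 = 3.370 m
P_cr = π²EI / L_e² = π² × 109×10⁹ × 8.586×10^-8 / 3.370² = 8.133×10^3 N
Factor of safety n = P_cr / P = 8.1333 / 2.69 = 3.02

n ≈ 3.02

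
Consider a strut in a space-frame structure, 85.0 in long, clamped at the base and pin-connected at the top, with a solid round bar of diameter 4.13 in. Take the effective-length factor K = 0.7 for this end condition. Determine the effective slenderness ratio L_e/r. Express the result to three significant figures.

For a solid circle r = d/4 = 4.13/4 = 1.032 in
L_e = K·L = 0.7 × 85.0 = 59.50 in
λ = L_e / r_min = 59.500 / 1.032 = 57.6

λ ≈ 57.6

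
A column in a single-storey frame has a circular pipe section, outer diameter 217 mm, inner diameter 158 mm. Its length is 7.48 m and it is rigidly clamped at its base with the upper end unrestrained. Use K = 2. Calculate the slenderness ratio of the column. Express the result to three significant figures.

λ ≈ 223

d_o = 217 mm, d_i = 158 mm
I = π(d_o⁴ − d_i⁴)/64 = π(217⁴ − 158.0⁴)/64 = 7.825×10^7 mm⁴
A = 1.738×10^4 mm²;  r_min = √(I/A) = √(7.825×10^7/1.738×10^4) = 67.11 mm
L_e = K·L = 2 × 7.48 m = 14.96 m = 14960 mm
λ = L_e / r_min = 14960 / 67.11 = 223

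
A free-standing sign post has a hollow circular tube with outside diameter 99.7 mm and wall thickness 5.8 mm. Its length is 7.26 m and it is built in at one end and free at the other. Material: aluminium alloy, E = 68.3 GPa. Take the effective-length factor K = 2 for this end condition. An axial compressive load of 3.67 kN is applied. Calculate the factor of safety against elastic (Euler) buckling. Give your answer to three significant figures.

Inner diameter d_i = 99.7 − 2×5.8 = 88.10 mm
I = π(d_o⁴ − d_i⁴)/64 = π(99.7⁴ − 88.10⁴)/64 = 1.893×10^6 mm⁴
I = 1.893×10^6 mm⁴ = 1.893×10^-6 m⁴
Effective length L_e = K·L = 2 × 7.26 = 14.52 m
P_cr = π²EI / L_e² = π² × 68.3×10⁹ × 1.893×10^-6 / 14.52² = 6.052×10^3 N
Factor of safety n = P_cr / P = 6.0524 / 3.67 = 1.65

n ≈ 1.65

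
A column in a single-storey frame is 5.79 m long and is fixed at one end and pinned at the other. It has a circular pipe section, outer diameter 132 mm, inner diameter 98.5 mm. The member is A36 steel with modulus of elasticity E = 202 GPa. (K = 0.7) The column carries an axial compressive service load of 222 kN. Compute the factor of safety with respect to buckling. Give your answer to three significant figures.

n ≈ 5.62

d_o = 132 mm, d_i = 98.5 mm
I = π(d_o⁴ − d_i⁴)/64 = π(132⁴ − 98.50⁴)/64 = 1.028×10^7 mm⁴
I = 1.028×10^7 mm⁴ = 1.028×10^-5 m⁴
Effective length L_e = K·L = 0.7 × 5.79 = 4.053 m
P_cr = π²EI / L_e² = π² × 202×10⁹ × 1.028×10^-5 / 4.053² = 1.248×10^6 N
Factor of safety n = P_cr / P = 1247.9 / 222 = 5.62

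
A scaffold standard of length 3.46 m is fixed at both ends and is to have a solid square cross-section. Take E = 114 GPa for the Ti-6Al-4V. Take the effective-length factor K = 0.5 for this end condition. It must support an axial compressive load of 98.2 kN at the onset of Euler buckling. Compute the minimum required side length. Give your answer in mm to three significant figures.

L_e = K·L = 0.5 × 3.46 = 1.730 m
Required I = P_cr·L_e²/(π²E) = 9.820×10^4 × 1.730² / (π² × 1.14×10^11) = 2.612×10^-7 m⁴
I_req = 2.612×10^5 mm⁴
Solid square: I = a⁴/12  ⇒  a = (12I)^(1/4) = (12×2.612×10^5)^(1/4) = 42.1 mm

a ≈ 42.1 mm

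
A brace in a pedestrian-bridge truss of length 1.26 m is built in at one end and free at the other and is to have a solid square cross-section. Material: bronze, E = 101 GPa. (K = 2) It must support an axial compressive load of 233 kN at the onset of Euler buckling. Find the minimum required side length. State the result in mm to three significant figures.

a ≈ 65.0 mm

L_e = K·L = 2 × 1.26 = 2.520 m
Required I = P_cr·L_e²/(π²E) = 2.330×10^5 × 2.520² / (π² × 1.01×10^11) = 1.484×10^-6 m⁴
I_req = 1.484×10^6 mm⁴
Solid square: I = a⁴/12  ⇒  a = (12I)^(1/4) = (12×1.484×10^6)^(1/4) = 65.0 mm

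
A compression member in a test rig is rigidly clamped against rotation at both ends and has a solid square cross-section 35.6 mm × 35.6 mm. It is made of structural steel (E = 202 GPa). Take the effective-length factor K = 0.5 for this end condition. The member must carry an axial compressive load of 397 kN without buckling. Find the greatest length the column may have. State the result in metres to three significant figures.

I = a⁴/12 = 35.6⁴/12 = 1.339×10^5 mm⁴
I = 1.339×10^-7 m⁴
At the buckling limit P_cr = P = 3.970×10^5 N
From P_cr = π²EI/(K·L)²:  L = (1/K)·√(π²EI/P_cr) = (1/0.5)·√(π²×2.02×10^11×1.339×10^-7/3.970×10^5)
L = 1.64 m

L_max ≈ 1.64 m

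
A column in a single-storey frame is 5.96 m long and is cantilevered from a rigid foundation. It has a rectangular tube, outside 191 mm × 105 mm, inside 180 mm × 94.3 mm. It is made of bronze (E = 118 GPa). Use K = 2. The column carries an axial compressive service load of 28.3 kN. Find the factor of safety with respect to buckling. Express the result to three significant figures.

Weak-axis I_min = (h_o·b_o³ − h_i·b_i³)/12 with b_o = 105, b_i = 94.30 mm (shorter outer/inner sides).
I_min = (191×105³ − 180.0×94.30³)/12 = 5.847×10^6 mm⁴
I = 5.847×10^6 mm⁴ = 5.847×10^-6 m⁴
Effective length L_e = K·L = 2 × 5.96 = 11.92 m
P_cr = π²EI / L_e² = π² × 118×10⁹ × 5.847×10^-6 / 11.92² = 4.793×10^4 N
Factor of safety n = P_cr / P = 47.926 / 28.3 = 1.69

n ≈ 1.69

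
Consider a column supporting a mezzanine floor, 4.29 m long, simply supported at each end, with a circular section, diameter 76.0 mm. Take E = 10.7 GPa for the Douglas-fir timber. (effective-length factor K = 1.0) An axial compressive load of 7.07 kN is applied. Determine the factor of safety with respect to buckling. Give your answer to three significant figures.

I = πd⁴/64 = π×76.0⁴/64 = 1.638×10^6 mm⁴
I = 1.638×10^6 mm⁴ = 1.638×10^-6 m⁴
Effective length L_e = K·L = 1 × 4.29 = 4.290 m
P_cr = π²EI / L_e² = π² × 10.7×10⁹ × 1.638×10^-6 / 4.290² = 9.397×10^3 N
Factor of safety n = P_cr / P = 9.3971 / 7.07 = 1.33

n ≈ 1.33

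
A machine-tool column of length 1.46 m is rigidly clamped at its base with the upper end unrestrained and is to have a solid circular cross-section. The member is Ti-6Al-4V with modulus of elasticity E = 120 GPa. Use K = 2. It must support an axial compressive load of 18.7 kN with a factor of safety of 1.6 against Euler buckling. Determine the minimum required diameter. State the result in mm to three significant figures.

Required P_cr = n·P = 1.6 × 18.7 = 29.92 kN
L_e = K·L = 2 × 1.46 = 2.920 m
Required I = P_cr·L_e²/(π²E) = 2.992×10^4 × 2.920² / (π² × 1.20×10^11) = 2.154×10^-7 m⁴
I_req = 2.154×10^5 mm⁴
Solid circle: I = πd⁴/64  ⇒  d = (64I/π)^(1/4) = (64×2.154×10^5/π)^(1/4) = 45.8 mm

d ≈ 45.8 mm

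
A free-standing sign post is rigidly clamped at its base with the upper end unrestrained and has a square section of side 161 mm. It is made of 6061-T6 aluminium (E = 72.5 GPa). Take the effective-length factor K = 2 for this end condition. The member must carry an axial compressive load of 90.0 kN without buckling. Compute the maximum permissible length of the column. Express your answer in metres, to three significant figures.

I = a⁴/12 = 161⁴/12 = 5.599×10^7 mm⁴
I = 5.599×10^-5 m⁴
At the buckling limit P_cr = P = 9.000×10^4 N
From P_cr = π²EI/(K·L)²:  L = (1/K)·√(π²EI/P_cr) = (1/2)·√(π²×7.25×10^10×5.599×10^-5/9.000×10^4)
L = 10.5 m

L_max ≈ 10.5 m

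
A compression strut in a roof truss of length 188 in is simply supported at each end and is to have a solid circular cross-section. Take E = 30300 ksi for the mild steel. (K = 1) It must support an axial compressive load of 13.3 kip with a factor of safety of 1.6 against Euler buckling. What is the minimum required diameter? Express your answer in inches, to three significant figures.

d ≈ 2.68 in

Required P_cr = n·P = 1.6 × 13.3 = 21.28 kip
L_e = K·L = 1 × 188 = 188.0 in
Required I = P_cr·L_e²/(π²E) = 2.128×10^4 × 188.0² / (π² × 3.03×10^7) = 2.515 in⁴
Solid circle: I = πd⁴/64  ⇒  d = (64I/π)^(1/4) = (64×2.515/π)^(1/4) = 2.68 in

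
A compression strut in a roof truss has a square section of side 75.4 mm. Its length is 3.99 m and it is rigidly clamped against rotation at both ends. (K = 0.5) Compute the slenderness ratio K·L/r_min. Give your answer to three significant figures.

λ ≈ 91.7

I = a⁴/12 = 75.4⁴/12 = 2.693×10^6 mm⁴
A = 5.685×10^3 mm²;  r_min = √(I/A) = √(2.693×10^6/5.685×10^3) = 21.77 mm
L_e = K·L = 0.5 × 3.99 m = 1.995 m = 1995.0 mm
λ = L_e / r_min = 1995.0 / 21.77 = 91.7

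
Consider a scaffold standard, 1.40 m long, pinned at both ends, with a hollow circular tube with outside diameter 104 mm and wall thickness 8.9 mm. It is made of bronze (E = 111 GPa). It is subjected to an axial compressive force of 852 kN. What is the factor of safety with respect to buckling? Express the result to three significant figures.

Inner diameter d_i = 104 − 2×8.9 = 86.20 mm
I = π(d_o⁴ − d_i⁴)/64 = π(104⁴ − 86.20⁴)/64 = 3.032×10^6 mm⁴
I = 3.032×10^6 mm⁴ = 3.032×10^-6 m⁴
Effective length L_e = K·L = 1 × 1.40 = 1.400 m
P_cr = π²EI / L_e² = π² × 111×10⁹ × 3.032×10^-6 / 1.400² = 1.695×10^6 N
Factor of safety n = P_cr / P = 1694.9 / 852 = 1.99

n ≈ 1.99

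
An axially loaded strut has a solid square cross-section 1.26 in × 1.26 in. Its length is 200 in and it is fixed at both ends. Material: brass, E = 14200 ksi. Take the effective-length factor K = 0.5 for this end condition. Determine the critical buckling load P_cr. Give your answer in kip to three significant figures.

I = a⁴/12 = 1.26⁴/12 = 0.2100 in⁴
Effective length L_e = K·L = 0.5 × 200 = 100.0 in
P_cr = π²EI / L_e² = π² × 14200×10³ × 0.2100 / 100.0² = 2.944×10^3 lb

P_cr ≈ 2.94 kip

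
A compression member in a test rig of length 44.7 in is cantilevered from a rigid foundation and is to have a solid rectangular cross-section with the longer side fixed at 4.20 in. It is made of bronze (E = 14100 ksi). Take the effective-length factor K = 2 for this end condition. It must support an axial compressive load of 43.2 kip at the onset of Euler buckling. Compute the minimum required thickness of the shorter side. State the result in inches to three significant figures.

b ≈ 1.92 in

L_e = K·L = 2 × 44.7 = 89.40 in
Required I = P_cr·L_e²/(π²E) = 4.320×10^4 × 89.40² / (π² × 1.41×10^7) = 2.481 in⁴
Rectangle, weak axis: I_min = h·b³/12 with h = 4.20 in fixed  ⇒  b = (12I/h)^(1/3) = 1.92 in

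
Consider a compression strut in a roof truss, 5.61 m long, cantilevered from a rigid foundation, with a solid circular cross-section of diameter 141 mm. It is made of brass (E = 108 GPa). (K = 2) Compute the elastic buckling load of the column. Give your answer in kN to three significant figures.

P_cr ≈ 164 kN

I = πd⁴/64 = π×141⁴/64 = 1.940×10^7 mm⁴
I = 1.940×10^7 mm⁴ = 1.940×10^-5 m⁴
Effective length L_e = K·L = 2 × 5.61 = 11.22 m
P_cr = π²EI / L_e² = π² × 108×10⁹ × 1.940×10^-5 / 11.22² = 1.643×10^5 N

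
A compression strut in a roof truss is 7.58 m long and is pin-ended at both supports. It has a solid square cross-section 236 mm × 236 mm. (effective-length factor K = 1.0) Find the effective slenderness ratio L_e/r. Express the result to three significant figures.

For a square r = a/√12 = 236/√12 = 68.13 mm
L_e = K·L = 1 × 7.58 m = 7.580 m = 7580.0 mm
λ = L_e / r_min = 7580.0 / 68.13 = 111

λ ≈ 111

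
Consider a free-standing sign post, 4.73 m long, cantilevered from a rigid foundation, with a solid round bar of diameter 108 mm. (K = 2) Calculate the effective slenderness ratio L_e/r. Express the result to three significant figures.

λ ≈ 350

For a solid circle r = d/4 = 108/4 = 27.00 mm
L_e = K·L = 2 × 4.73 m = 9.460 m = 9460.0 mm
λ = L_e / r_min = 9460.0 / 27.00 = 350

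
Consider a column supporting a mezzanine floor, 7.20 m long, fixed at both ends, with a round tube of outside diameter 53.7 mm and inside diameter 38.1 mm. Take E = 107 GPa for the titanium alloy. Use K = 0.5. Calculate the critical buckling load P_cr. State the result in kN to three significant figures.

P_cr ≈ 24.8 kN

d_o = 53.7 mm, d_i = 38.1 mm
I = π(d_o⁴ − d_i⁴)/64 = π(53.7⁴ − 38.10⁴)/64 = 3.048×10^5 mm⁴
I = 3.048×10^5 mm⁴ = 3.048×10^-7 m⁴
Effective length L_e = K·L = 0.5 × 7.20 = 3.600 m
P_cr = π²EI / L_e² = π² × 107×10⁹ × 3.048×10^-7 / 3.600² = 2.483×10^4 N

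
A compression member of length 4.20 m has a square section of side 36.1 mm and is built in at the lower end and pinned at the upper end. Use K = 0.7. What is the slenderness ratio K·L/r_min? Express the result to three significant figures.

For a square r = a/√12 = 36.1/√12 = 10.42 mm
L_e = K·L = 0.7 × 4.20 m = 2.940 m = 2940.0 mm
λ = L_e / r_min = 2940.0 / 10.42 = 282

λ ≈ 282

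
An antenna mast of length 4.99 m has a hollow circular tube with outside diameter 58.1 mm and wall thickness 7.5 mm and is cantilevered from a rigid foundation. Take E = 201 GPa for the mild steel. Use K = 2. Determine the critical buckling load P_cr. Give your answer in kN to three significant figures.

Inner diameter d_i = 58.1 − 2×7.5 = 43.10 mm
I = π(d_o⁴ − d_i⁴)/64 = π(58.1⁴ − 43.10⁴)/64 = 3.900×10^5 mm⁴
I = 3.900×10^5 mm⁴ = 3.900×10^-7 m⁴
Effective length L_e = K·L = 2 × 4.99 = 9.980 m
P_cr = π²EI / L_e² = π² × 201×10⁹ × 3.900×10^-7 / 9.980² = 7.767×10^3 N

P_cr ≈ 7.77 kN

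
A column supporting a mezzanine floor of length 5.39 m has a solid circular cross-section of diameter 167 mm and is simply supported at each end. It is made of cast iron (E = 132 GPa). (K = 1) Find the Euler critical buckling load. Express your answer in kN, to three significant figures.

I = πd⁴/64 = π×167⁴/64 = 3.818×10^7 mm⁴
I = 3.818×10^7 mm⁴ = 3.818×10^-5 m⁴
Effective length L_e = K·L = 1 × 5.39 = 5.390 m
P_cr = π²EI / L_e² = π² × 132×10⁹ × 3.818×10^-5 / 5.390² = 1.712×10^6 N

P_cr ≈ 1710 kN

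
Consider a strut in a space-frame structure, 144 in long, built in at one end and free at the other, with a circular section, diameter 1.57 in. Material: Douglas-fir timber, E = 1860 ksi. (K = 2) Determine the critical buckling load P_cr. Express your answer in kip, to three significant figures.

I = πd⁴/64 = π×1.57⁴/64 = 0.2982 in⁴
Effective length L_e = K·L = 2 × 144 = 288.0 in
P_cr = π²EI / L_e² = π² × 1860×10³ × 0.2982 / 288.0² = 66.01 lb

P_cr ≈ 0.0660 kip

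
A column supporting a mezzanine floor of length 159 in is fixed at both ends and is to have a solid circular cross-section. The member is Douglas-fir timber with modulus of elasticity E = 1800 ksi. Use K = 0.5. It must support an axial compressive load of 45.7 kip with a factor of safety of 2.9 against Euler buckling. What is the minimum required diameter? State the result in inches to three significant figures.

d ≈ 5.57 in

Required P_cr = n·P = 2.9 × 45.7 = 132.5 kip
L_e = K·L = 0.5 × 159 = 79.50 in
Required I = P_cr·L_e²/(π²E) = 1.325×10^5 × 79.50² / (π² × 1.80×10^6) = 47.15 in⁴
Solid circle: I = πd⁴/64  ⇒  d = (64I/π)^(1/4) = (64×47.15/π)^(1/4) = 5.57 in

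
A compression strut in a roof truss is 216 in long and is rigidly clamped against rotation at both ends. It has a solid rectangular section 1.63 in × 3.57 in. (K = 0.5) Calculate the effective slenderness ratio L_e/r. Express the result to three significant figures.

λ ≈ 230

Buckling occurs about the weak axis: I_min = h·b³/12 with b = 1.63 in (the shorter side).
I_min = 3.57×1.63³/12 = 1.288 in⁴
A = 5.819 in²;  r_min = √(I/A) = √(1.288/5.819) = 0.4705 in
L_e = K·L = 0.5 × 216 = 108.0 in
λ = L_e / r_min = 108.00 / 0.4705 = 230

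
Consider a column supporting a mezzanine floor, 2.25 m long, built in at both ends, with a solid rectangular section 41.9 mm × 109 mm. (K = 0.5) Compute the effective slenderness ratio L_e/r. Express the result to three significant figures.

λ ≈ 93.0

For a rectangle r_min = b/√12 = 41.9/√12 = 12.10 mm
L_e = K·L = 0.5 × 2.25 m = 1.125 m = 1125.0 mm
λ = L_e / r_min = 1125.0 / 12.10 = 93.0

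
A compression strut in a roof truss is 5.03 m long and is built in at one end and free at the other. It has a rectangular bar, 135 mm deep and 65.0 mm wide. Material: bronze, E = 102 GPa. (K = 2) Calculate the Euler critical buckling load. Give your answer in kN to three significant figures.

P_cr ≈ 30.7 kN

Buckling occurs about the weak axis: I_min = h·b³/12 with b = 65.0 mm (the shorter side).
I_min = 135×65.0³/12 = 3.090×10^6 mm⁴
I = 3.090×10^6 mm⁴ = 3.090×10^-6 m⁴
Effective length L_e = K·L = 2 × 5.03 = 10.06 m
P_cr = π²EI / L_e² = π² × 102×10⁹ × 3.090×10^-6 / 10.06² = 3.073×10^4 N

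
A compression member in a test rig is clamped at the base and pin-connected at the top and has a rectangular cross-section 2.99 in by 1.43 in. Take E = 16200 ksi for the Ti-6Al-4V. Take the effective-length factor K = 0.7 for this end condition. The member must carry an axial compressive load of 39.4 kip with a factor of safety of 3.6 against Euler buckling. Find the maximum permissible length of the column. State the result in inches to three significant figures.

Buckling occurs about the weak axis: I_min = h·b³/12 with b = 1.43 in (the shorter side).
I_min = 2.99×1.43³/12 = 0.7286 in⁴
Required critical load P_cr = n·P = 3.6 × 39.4 = 141.8 kip = 1.418×10^5 lb
From P_cr = π²EI/(K·L)²:  L = (1/K)·√(π²EI/P_cr) = (1/0.7)·√(π²×1.62×10^7×0.7286/1.418×10^5)
L = 40.9 in

L_max ≈ 40.9 in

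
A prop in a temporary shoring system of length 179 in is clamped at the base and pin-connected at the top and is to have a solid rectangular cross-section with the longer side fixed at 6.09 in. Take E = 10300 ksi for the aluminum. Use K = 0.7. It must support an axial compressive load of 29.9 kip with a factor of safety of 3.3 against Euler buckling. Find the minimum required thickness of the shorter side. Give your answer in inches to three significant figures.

b ≈ 3.11 in

Required P_cr = n·P = 3.3 × 29.9 = 98.67 kip
L_e = K·L = 0.7 × 179 = 125.3 in
Required I = P_cr·L_e²/(π²E) = 9.867×10^4 × 125.3² / (π² × 1.03×10^7) = 15.24 in⁴
Rectangle, weak axis: I_min = h·b³/12 with h = 6.09 in fixed  ⇒  b = (12I/h)^(1/3) = 3.11 in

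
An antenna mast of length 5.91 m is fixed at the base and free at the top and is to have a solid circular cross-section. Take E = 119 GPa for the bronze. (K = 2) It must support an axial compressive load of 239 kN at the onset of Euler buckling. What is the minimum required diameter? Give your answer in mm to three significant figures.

L_e = K·L = 2 × 5.91 = 11.82 m
Required I = P_cr·L_e²/(π²E) = 2.390×10^5 × 11.82² / (π² × 1.19×10^11) = 2.843×10^-5 m⁴
I_req = 2.843×10^7 mm⁴
Solid circle: I = πd⁴/64  ⇒  d = (64I/π)^(1/4) = (64×2.843×10^7/π)^(1/4) = 155 mm

d ≈ 155 mm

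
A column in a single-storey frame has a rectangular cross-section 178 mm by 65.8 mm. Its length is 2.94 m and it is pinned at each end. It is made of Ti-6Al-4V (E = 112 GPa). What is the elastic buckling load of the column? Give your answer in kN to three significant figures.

P_cr ≈ 540 kN

Buckling occurs about the weak axis: I_min = h·b³/12 with b = 65.8 mm (the shorter side).
I_min = 178×65.8³/12 = 4.226×10^6 mm⁴
I = 4.226×10^6 mm⁴ = 4.226×10^-6 m⁴
Effective length L_e = K·L = 1 × 2.94 = 2.940 m
P_cr = π²EI / L_e² = π² × 112×10⁹ × 4.226×10^-6 / 2.940² = 5.404×10^5 N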